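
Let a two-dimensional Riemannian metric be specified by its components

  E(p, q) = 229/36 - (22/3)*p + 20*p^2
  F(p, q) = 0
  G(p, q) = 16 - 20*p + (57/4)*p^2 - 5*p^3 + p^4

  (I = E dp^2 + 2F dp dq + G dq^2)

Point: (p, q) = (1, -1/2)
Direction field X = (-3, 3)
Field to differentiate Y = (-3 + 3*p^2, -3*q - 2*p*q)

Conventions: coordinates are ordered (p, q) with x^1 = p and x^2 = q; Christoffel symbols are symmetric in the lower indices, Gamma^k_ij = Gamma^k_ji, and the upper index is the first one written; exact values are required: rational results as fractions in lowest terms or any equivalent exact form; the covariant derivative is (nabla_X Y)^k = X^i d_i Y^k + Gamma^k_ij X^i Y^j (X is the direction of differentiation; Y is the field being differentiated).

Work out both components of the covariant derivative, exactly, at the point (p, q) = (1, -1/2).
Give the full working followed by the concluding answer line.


E = 685/36, F = 0, G = 25/4 at the point
E_p = 98/3, E_q = 0, F_p = 0, F_q = 0, G_p = -5/2, G_q = 0
EG - F^2 = 17125/144;  g^inv = (144/17125) * [[25/4, 0], [0, 685/36]]
first-kind symbols [ij,l] = (1/2)(d_i g_jl + d_j g_il - d_l g_ij): [pp,p] = E_p/2 = 49/3, [pp,q] = F_p - E_q/2 = 0, [pq,p] = E_q/2 = 0, [pq,q] = G_p/2 = -5/4, [qq,p] = F_q - G_p/2 = 5/4, [qq,q] = G_q/2 = 0
Gamma^p_ij = (G*[ij,p] - F*[ij,q])/(EG - F^2), Gamma^q_ij = (E*[ij,q] - F*[ij,p])/(EG - F^2)
Gamma_ppp = 588/685, Gamma_ppq = 0, Gamma_pqq = 9/137, Gamma_qpp = 0, Gamma_qpq = -1/5, Gamma_qqq = 0
X = (-3, 3), Y = (0, 5/2) at the point

Answer: (nabla_X Y)^p = -4797/274, (nabla_X Y)^q = -33/2


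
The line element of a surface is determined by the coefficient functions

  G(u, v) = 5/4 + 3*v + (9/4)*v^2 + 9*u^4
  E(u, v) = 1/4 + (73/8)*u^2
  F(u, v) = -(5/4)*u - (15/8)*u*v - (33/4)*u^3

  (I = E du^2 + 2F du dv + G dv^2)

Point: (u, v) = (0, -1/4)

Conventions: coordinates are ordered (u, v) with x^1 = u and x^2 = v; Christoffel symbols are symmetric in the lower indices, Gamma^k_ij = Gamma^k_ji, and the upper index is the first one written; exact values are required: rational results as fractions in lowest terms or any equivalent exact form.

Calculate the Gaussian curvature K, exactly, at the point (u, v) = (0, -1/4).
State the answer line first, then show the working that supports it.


Answer: K = -7680/1681

E = 1/4, F = 0, G = 41/64, EG - F^2 = 41/256 at the point
E_u = 0, E_v = 0, F_u = -25/32, F_v = 0, G_u = 0, G_v = 15/8
E_vv = 0, F_uv = -15/8, G_uu = 0
Brioschi: K = (det M1 - det M2) / (EG - F^2)^2 with the standard first/second-derivative matrices M1, M2.
M1 = [[-E_vv/2 + F_uv - G_uu/2, E_u/2, F_u - E_v/2], [F_v - G_u/2, E, F], [G_v/2, F, G]] = [[-15/8, 0, -25/32], [0, 1/4, 0], [15/16, 0, 41/64]]; det M1 = -15/128
M2 = [[0, E_v/2, G_u/2], [E_v/2, E, F], [G_u/2, F, G]] = [[0, 0, 0], [0, 1/4, 0], [0, 0, 41/64]]; det M2 = 0
det M1 - det M2 = -15/128; K = -15/128 / (41/256)^2 = -7680/1681


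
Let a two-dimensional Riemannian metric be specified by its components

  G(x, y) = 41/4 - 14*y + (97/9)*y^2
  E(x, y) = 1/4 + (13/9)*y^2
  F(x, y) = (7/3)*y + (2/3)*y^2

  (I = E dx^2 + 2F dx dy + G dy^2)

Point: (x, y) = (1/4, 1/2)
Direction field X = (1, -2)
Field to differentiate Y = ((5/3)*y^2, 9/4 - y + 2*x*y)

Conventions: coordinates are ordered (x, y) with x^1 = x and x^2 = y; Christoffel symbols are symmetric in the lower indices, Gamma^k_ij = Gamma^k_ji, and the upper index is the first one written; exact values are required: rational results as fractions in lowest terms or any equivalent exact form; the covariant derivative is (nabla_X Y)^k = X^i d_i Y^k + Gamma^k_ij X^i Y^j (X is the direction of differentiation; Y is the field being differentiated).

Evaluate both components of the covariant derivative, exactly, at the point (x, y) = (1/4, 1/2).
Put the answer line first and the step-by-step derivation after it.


Answer: (nabla_X Y)^x = -52293/1202, (nabla_X Y)^y = 86861/7212

E = 11/18, F = 4/3, G = 107/18 at the point
E_x = 0, E_y = 13/9, F_x = 0, F_y = 3, G_x = 0, G_y = -29/9
EG - F^2 = 601/324;  g^inv = (324/601) * [[107/18, -4/3], [-4/3, 11/18]]
first-kind symbols [ij,l] = (1/2)(d_i g_jl + d_j g_il - d_l g_ij): [xx,x] = E_x/2 = 0, [xx,y] = F_x - E_y/2 = -13/18, [xy,x] = E_y/2 = 13/18, [xy,y] = G_x/2 = 0, [yy,x] = F_y - G_x/2 = 3, [yy,y] = G_y/2 = -29/18
Gamma^x_ij = (G*[ij,x] - F*[ij,y])/(EG - F^2), Gamma^y_ij = (E*[ij,y] - F*[ij,x])/(EG - F^2)
Gamma_xxx = 312/601, Gamma_xxy = 1391/601, Gamma_xyy = 6474/601, Gamma_yxx = -143/601, Gamma_yxy = -312/601, Gamma_yyy = -1615/601
X = (1, -2), Y = (5/12, 2) at the point


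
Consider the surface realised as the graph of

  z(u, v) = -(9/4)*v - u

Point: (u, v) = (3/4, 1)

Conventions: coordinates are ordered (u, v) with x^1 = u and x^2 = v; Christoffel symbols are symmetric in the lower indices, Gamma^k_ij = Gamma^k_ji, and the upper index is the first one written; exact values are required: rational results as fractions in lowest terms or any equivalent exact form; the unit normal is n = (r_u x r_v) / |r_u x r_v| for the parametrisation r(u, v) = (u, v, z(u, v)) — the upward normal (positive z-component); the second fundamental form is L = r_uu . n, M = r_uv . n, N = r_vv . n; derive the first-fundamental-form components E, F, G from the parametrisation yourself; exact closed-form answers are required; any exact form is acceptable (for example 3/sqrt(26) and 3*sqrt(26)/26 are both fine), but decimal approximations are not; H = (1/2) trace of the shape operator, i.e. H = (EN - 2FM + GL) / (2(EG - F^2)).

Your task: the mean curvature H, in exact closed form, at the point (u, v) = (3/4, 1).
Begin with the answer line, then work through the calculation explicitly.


Answer: H = 0

z_u = -1, z_v = -9/4, z_uu = 0, z_uv = 0, z_vv = 0
E = 2, F = 9/4, G = 97/16; answer radicand W^2 = 113/16
unnormalised second-form numerators: l = 0, m = 0, n = 0; L = l/sqrt(113/16), and similarly M = m/sqrt(W^2), N = n/sqrt(W^2)
H = (E*n - 2*F*m + G*l) / (2*(EG - F^2)*sqrt(W^2)); E*n - 2*F*m + G*l = 0, EG - F^2 = 113/16, so H = (0)/sqrt(113/16)


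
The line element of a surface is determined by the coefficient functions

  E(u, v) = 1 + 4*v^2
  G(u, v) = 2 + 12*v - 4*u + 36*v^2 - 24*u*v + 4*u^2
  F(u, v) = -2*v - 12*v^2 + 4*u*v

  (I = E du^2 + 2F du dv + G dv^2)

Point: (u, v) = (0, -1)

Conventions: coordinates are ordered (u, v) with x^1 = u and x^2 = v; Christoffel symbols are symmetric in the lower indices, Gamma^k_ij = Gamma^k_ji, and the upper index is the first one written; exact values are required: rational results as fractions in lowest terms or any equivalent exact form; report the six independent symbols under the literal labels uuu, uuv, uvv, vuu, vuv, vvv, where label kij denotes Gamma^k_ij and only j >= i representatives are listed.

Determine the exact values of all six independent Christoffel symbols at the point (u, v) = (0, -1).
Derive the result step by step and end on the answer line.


E = 5, F = -10, G = 26 at the point
E_u = 0, E_v = -8, F_u = -4, F_v = 22, G_u = 20, G_v = -60
EG - F^2 = 30;  g^inv = (1/30) * [[26, 10], [10, 5]]
first-kind symbols [ij,l] = (1/2)(d_i g_jl + d_j g_il - d_l g_ij): [uu,u] = E_u/2 = 0, [uu,v] = F_u - E_v/2 = 0, [uv,u] = E_v/2 = -4, [uv,v] = G_u/2 = 10, [vv,u] = F_v - G_u/2 = 12, [vv,v] = G_v/2 = -30
Gamma^u_ij = (G*[ij,u] - F*[ij,v])/(EG - F^2), Gamma^v_ij = (E*[ij,v] - F*[ij,u])/(EG - F^2)

Answer: Gamma_uuu = 0, Gamma_uuv = -2/15, Gamma_uvv = 2/5, Gamma_vuu = 0, Gamma_vuv = 1/3, Gamma_vvv = -1


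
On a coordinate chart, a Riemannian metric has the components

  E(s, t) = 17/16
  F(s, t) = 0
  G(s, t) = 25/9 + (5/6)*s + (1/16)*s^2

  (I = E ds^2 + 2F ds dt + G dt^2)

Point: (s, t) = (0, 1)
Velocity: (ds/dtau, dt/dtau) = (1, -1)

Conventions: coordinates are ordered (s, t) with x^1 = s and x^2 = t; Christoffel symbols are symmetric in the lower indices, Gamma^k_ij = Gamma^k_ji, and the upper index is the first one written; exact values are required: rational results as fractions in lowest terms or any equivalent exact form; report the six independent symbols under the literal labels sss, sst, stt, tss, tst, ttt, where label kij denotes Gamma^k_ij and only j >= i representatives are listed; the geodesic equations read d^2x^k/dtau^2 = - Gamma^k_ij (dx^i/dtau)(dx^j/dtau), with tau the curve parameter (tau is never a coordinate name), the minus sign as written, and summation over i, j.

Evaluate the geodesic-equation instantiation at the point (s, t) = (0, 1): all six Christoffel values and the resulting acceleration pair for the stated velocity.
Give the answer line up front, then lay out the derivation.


Answer: Gamma_sss = 0, Gamma_sst = 0, Gamma_stt = -20/51, Gamma_tss = 0, Gamma_tst = 3/20, Gamma_ttt = 0; accelerations (d^2s/dtau^2, d^2t/dtau^2) = (20/51, 3/10)

E = 17/16, F = 0, G = 25/9 at the point
E_s = 0, E_t = 0, F_s = 0, F_t = 0, G_s = 5/6, G_t = 0
EG - F^2 = 425/144;  g^inv = (144/425) * [[25/9, 0], [0, 17/16]]
first-kind symbols [ij,l] = (1/2)(d_i g_jl + d_j g_il - d_l g_ij): [ss,s] = E_s/2 = 0, [ss,t] = F_s - E_t/2 = 0, [st,s] = E_t/2 = 0, [st,t] = G_s/2 = 5/12, [tt,s] = F_t - G_s/2 = -5/12, [tt,t] = G_t/2 = 0
Gamma^s_ij = (G*[ij,s] - F*[ij,t])/(EG - F^2), Gamma^t_ij = (E*[ij,t] - F*[ij,s])/(EG - F^2)
Gamma_sss = 0, Gamma_sst = 0, Gamma_stt = -20/51, Gamma_tss = 0, Gamma_tst = 3/20, Gamma_ttt = 0
d^2s/dtau^2 = -(Gamma_sss*(1)^2 + 2*Gamma_sst*(1)*(-1) + Gamma_stt*(-1)^2) = 20/51
d^2t/dtau^2 = -(Gamma_tss*(1)^2 + 2*Gamma_tst*(1)*(-1) + Gamma_ttt*(-1)^2) = 3/10


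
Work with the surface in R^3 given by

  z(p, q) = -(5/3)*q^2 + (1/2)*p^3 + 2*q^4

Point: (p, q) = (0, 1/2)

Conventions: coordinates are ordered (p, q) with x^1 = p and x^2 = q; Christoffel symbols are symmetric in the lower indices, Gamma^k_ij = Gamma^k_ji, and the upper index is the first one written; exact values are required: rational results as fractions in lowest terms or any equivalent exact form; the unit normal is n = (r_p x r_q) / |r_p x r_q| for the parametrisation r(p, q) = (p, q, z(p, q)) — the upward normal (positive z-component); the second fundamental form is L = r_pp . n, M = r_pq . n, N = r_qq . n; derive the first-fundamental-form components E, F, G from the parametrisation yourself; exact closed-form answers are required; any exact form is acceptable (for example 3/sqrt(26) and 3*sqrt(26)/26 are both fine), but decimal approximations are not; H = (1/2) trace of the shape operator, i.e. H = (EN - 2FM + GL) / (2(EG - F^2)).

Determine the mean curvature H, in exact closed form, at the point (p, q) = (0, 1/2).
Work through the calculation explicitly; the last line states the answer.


z_p = 0, z_q = -2/3, z_pp = 0, z_pq = 0, z_qq = 8/3
E = 1, F = 0, G = 13/9; answer radicand W^2 = 13/9
unnormalised second-form numerators: l = 0, m = 0, n = 8/3; L = l/sqrt(13/9), and similarly M = m/sqrt(W^2), N = n/sqrt(W^2)
H = (E*n - 2*F*m + G*l) / (2*(EG - F^2)*sqrt(W^2)); E*n - 2*F*m + G*l = 8/3, EG - F^2 = 13/9, so H = (12/13)/sqrt(13/9)

Answer: H = 36*sqrt(13)/169


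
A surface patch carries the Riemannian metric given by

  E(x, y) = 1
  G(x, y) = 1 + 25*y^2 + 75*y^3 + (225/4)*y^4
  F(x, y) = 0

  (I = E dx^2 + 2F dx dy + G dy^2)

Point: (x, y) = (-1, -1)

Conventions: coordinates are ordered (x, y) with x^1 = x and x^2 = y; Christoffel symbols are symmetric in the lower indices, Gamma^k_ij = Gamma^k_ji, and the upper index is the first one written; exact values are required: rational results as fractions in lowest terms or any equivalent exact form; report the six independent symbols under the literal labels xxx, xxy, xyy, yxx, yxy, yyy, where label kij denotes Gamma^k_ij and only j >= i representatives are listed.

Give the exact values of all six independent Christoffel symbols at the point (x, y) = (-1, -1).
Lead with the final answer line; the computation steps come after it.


Answer: Gamma_xxx = 0, Gamma_xxy = 0, Gamma_xyy = 0, Gamma_yxx = 0, Gamma_yxy = 0, Gamma_yyy = -100/29

E = 1, F = 0, G = 29/4 at the point
E_x = 0, E_y = 0, F_x = 0, F_y = 0, G_x = 0, G_y = -50
EG - F^2 = 29/4;  g^inv = (4/29) * [[29/4, 0], [0, 1]]
first-kind symbols [ij,l] = (1/2)(d_i g_jl + d_j g_il - d_l g_ij): [xx,x] = E_x/2 = 0, [xx,y] = F_x - E_y/2 = 0, [xy,x] = E_y/2 = 0, [xy,y] = G_x/2 = 0, [yy,x] = F_y - G_x/2 = 0, [yy,y] = G_y/2 = -25
Gamma^x_ij = (G*[ij,x] - F*[ij,y])/(EG - F^2), Gamma^y_ij = (E*[ij,y] - F*[ij,x])/(EG - F^2)


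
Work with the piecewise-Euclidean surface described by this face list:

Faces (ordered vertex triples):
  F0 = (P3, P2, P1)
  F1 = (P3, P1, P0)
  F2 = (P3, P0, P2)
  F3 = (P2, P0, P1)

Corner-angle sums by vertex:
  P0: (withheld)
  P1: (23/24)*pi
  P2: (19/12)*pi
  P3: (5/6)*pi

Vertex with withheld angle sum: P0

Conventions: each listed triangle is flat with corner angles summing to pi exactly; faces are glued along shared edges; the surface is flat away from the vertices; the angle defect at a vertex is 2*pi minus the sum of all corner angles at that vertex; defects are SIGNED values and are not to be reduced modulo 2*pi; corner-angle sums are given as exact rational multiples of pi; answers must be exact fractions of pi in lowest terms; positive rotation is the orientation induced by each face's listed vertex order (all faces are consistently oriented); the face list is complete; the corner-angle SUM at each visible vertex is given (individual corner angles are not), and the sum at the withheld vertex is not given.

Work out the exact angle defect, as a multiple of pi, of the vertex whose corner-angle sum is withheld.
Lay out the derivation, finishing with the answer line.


V = 4, E = 6, F = 4; chi = V - E + F = 2
Gauss-Bonnet: total defect = 2*pi*chi = 4*pi; visible defects sum to (21/8)*pi

Answer: defect(P0) = (11/8)*pi


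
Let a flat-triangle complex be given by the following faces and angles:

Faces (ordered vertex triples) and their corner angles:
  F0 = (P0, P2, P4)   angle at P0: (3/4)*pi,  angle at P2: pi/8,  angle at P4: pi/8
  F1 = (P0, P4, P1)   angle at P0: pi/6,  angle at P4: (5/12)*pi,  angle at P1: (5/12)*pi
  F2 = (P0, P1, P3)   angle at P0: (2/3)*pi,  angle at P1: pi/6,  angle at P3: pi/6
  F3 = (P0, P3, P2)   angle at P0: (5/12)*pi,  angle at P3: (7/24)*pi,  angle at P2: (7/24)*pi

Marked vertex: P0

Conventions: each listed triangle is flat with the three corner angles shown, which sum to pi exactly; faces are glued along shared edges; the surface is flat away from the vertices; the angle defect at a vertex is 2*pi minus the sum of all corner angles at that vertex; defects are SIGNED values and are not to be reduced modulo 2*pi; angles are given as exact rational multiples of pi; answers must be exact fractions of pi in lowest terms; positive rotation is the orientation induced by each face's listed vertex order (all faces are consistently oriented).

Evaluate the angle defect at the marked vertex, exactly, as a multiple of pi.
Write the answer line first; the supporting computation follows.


Answer: defect(P0) = 0

Sum of corner angles at P0: 2*pi
defect = 2*pi - 2*pi


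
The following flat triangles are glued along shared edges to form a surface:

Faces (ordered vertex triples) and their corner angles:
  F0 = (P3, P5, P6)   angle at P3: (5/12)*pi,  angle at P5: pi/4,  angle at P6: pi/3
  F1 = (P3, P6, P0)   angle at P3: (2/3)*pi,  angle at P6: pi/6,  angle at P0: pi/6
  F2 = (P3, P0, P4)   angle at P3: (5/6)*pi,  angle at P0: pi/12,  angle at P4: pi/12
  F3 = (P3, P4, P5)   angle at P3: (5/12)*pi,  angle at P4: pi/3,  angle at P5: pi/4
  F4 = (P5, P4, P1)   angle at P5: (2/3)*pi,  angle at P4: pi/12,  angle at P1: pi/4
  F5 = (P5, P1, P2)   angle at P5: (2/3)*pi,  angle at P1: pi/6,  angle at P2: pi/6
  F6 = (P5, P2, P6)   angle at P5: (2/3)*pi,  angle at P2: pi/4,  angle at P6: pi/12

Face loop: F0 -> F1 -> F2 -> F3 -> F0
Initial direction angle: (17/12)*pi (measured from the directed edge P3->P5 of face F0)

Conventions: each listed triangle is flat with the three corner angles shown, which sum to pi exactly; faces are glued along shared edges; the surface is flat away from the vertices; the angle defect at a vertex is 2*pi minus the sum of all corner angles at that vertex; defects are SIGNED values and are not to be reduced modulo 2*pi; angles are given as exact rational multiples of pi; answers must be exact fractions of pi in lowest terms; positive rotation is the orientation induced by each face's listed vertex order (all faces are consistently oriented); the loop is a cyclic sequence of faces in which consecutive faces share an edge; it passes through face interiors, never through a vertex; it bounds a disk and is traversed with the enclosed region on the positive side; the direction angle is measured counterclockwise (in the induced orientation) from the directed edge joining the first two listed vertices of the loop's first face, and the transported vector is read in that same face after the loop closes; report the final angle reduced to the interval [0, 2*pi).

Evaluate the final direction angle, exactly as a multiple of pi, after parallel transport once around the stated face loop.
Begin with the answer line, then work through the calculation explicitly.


Answer: final direction angle = (13/12)*pi

enclosed vertex P3: corner angles sum to (7/3)*pi, defect = 2*pi - (7/3)*pi = -pi/3
holonomy = initial angle + sum of enclosed defects (mod 2*pi), positive in the induced orientation
final angle = (17/12)*pi - pi/3 = (13/12)*pi (mod 2*pi)


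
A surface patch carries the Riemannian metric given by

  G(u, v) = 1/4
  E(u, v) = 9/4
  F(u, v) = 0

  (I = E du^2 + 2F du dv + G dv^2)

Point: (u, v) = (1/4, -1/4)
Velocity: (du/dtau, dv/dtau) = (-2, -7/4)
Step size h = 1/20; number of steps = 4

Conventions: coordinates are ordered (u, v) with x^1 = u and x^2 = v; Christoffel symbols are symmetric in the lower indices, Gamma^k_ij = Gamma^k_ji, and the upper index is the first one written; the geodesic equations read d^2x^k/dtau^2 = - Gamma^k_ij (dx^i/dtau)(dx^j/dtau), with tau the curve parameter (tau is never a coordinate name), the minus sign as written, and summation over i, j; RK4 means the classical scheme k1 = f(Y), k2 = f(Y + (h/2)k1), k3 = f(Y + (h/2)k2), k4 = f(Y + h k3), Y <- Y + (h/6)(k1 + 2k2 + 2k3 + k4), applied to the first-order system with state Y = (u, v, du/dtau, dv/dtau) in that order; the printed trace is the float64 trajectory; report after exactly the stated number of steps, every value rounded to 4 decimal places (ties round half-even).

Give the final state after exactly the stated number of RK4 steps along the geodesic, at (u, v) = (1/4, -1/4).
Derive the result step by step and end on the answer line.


f(Y) = (du/dtau, dv/dtau, -Gamma^u_ij Y'^i Y'^j, -Gamma^v_ij Y'^i Y'^j) with the Gammas evaluated at the stage position; h = 0.050000; intermediate values shown to 6 dp
step 0: u = 0.2500, v = -0.2500, du/dtau = -2.0000, dv/dtau = -1.7500
step 1:
  k1: at (u, v) = (0.250000, -0.250000), (du/dtau, dv/dtau) = (-2.000000, -1.750000); Gamma_uuu = 0.000000, Gamma_uuv = 0.000000, Gamma_uvv = 0.000000, Gamma_vuu = 0.000000, Gamma_vuv = 0.000000, Gamma_vvv = 0.000000; k1 = (-2.000000, -1.750000, 0.000000, 0.000000)
  k2: at (u, v) = (0.200000, -0.293750), (du/dtau, dv/dtau) = (-2.000000, -1.750000); Gamma_uuu = 0.000000, Gamma_uuv = 0.000000, Gamma_uvv = 0.000000, Gamma_vuu = 0.000000, Gamma_vuv = 0.000000, Gamma_vvv = 0.000000; k2 = (-2.000000, -1.750000, 0.000000, 0.000000)
  k3: at (u, v) = (0.200000, -0.293750), (du/dtau, dv/dtau) = (-2.000000, -1.750000); Gamma_uuu = 0.000000, Gamma_uuv = 0.000000, Gamma_uvv = 0.000000, Gamma_vuu = 0.000000, Gamma_vuv = 0.000000, Gamma_vvv = 0.000000; k3 = (-2.000000, -1.750000, 0.000000, 0.000000)
  k4: at (u, v) = (0.150000, -0.337500), (du/dtau, dv/dtau) = (-2.000000, -1.750000); Gamma_uuu = 0.000000, Gamma_uuv = 0.000000, Gamma_uvv = 0.000000, Gamma_vuu = 0.000000, Gamma_vuv = 0.000000, Gamma_vvv = 0.000000; k4 = (-2.000000, -1.750000, 0.000000, 0.000000)
  Y <- Y + (h/6)(k1 + 2k2 + 2k3 + k4): u = 0.1500, v = -0.3375, du/dtau = -2.0000, dv/dtau = -1.7500
step 2:
  k1: at (u, v) = (0.150000, -0.337500), (du/dtau, dv/dtau) = (-2.000000, -1.750000); Gamma_uuu = 0.000000, Gamma_uuv = 0.000000, Gamma_uvv = 0.000000, Gamma_vuu = 0.000000, Gamma_vuv = 0.000000, Gamma_vvv = 0.000000; k1 = (-2.000000, -1.750000, 0.000000, 0.000000)
  k2: at (u, v) = (0.100000, -0.381250), (du/dtau, dv/dtau) = (-2.000000, -1.750000); Gamma_uuu = 0.000000, Gamma_uuv = 0.000000, Gamma_uvv = 0.000000, Gamma_vuu = 0.000000, Gamma_vuv = 0.000000, Gamma_vvv = 0.000000; k2 = (-2.000000, -1.750000, 0.000000, 0.000000)
  k3: at (u, v) = (0.100000, -0.381250), (du/dtau, dv/dtau) = (-2.000000, -1.750000); Gamma_uuu = 0.000000, Gamma_uuv = 0.000000, Gamma_uvv = 0.000000, Gamma_vuu = 0.000000, Gamma_vuv = 0.000000, Gamma_vvv = 0.000000; k3 = (-2.000000, -1.750000, 0.000000, 0.000000)
  k4: at (u, v) = (0.050000, -0.425000), (du/dtau, dv/dtau) = (-2.000000, -1.750000); Gamma_uuu = 0.000000, Gamma_uuv = 0.000000, Gamma_uvv = 0.000000, Gamma_vuu = 0.000000, Gamma_vuv = 0.000000, Gamma_vvv = 0.000000; k4 = (-2.000000, -1.750000, 0.000000, 0.000000)
  Y <- Y + (h/6)(k1 + 2k2 + 2k3 + k4): u = 0.0500, v = -0.4250, du/dtau = -2.0000, dv/dtau = -1.7500
step 3:
  k1: at (u, v) = (0.050000, -0.425000), (du/dtau, dv/dtau) = (-2.000000, -1.750000); Gamma_uuu = 0.000000, Gamma_uuv = 0.000000, Gamma_uvv = 0.000000, Gamma_vuu = 0.000000, Gamma_vuv = 0.000000, Gamma_vvv = 0.000000; k1 = (-2.000000, -1.750000, 0.000000, 0.000000)
  k2: at (u, v) = (0.000000, -0.468750), (du/dtau, dv/dtau) = (-2.000000, -1.750000); Gamma_uuu = 0.000000, Gamma_uuv = 0.000000, Gamma_uvv = 0.000000, Gamma_vuu = 0.000000, Gamma_vuv = 0.000000, Gamma_vvv = 0.000000; k2 = (-2.000000, -1.750000, 0.000000, 0.000000)
  k3: at (u, v) = (0.000000, -0.468750), (du/dtau, dv/dtau) = (-2.000000, -1.750000); Gamma_uuu = 0.000000, Gamma_uuv = 0.000000, Gamma_uvv = 0.000000, Gamma_vuu = 0.000000, Gamma_vuv = 0.000000, Gamma_vvv = 0.000000; k3 = (-2.000000, -1.750000, 0.000000, 0.000000)
  k4: at (u, v) = (-0.050000, -0.512500), (du/dtau, dv/dtau) = (-2.000000, -1.750000); Gamma_uuu = 0.000000, Gamma_uuv = 0.000000, Gamma_uvv = 0.000000, Gamma_vuu = 0.000000, Gamma_vuv = 0.000000, Gamma_vvv = 0.000000; k4 = (-2.000000, -1.750000, 0.000000, 0.000000)
  Y <- Y + (h/6)(k1 + 2k2 + 2k3 + k4): u = -0.0500, v = -0.5125, du/dtau = -2.0000, dv/dtau = -1.7500
step 4:
  k1: at (u, v) = (-0.050000, -0.512500), (du/dtau, dv/dtau) = (-2.000000, -1.750000); Gamma_uuu = 0.000000, Gamma_uuv = 0.000000, Gamma_uvv = 0.000000, Gamma_vuu = 0.000000, Gamma_vuv = 0.000000, Gamma_vvv = 0.000000; k1 = (-2.000000, -1.750000, 0.000000, 0.000000)
  k2: at (u, v) = (-0.100000, -0.556250), (du/dtau, dv/dtau) = (-2.000000, -1.750000); Gamma_uuu = 0.000000, Gamma_uuv = 0.000000, Gamma_uvv = 0.000000, Gamma_vuu = 0.000000, Gamma_vuv = 0.000000, Gamma_vvv = 0.000000; k2 = (-2.000000, -1.750000, 0.000000, 0.000000)
  k3: at (u, v) = (-0.100000, -0.556250), (du/dtau, dv/dtau) = (-2.000000, -1.750000); Gamma_uuu = 0.000000, Gamma_uuv = 0.000000, Gamma_uvv = 0.000000, Gamma_vuu = 0.000000, Gamma_vuv = 0.000000, Gamma_vvv = 0.000000; k3 = (-2.000000, -1.750000, 0.000000, 0.000000)
  k4: at (u, v) = (-0.150000, -0.600000), (du/dtau, dv/dtau) = (-2.000000, -1.750000); Gamma_uuu = 0.000000, Gamma_uuv = 0.000000, Gamma_uvv = 0.000000, Gamma_vuu = 0.000000, Gamma_vuv = 0.000000, Gamma_vvv = 0.000000; k4 = (-2.000000, -1.750000, 0.000000, 0.000000)
  Y <- Y + (h/6)(k1 + 2k2 + 2k3 + k4): u = -0.1500, v = -0.6000, du/dtau = -2.0000, dv/dtau = -1.7500

Answer: u = -0.1500, v = -0.6000, du/dtau = -2.0000, dv/dtau = -1.7500


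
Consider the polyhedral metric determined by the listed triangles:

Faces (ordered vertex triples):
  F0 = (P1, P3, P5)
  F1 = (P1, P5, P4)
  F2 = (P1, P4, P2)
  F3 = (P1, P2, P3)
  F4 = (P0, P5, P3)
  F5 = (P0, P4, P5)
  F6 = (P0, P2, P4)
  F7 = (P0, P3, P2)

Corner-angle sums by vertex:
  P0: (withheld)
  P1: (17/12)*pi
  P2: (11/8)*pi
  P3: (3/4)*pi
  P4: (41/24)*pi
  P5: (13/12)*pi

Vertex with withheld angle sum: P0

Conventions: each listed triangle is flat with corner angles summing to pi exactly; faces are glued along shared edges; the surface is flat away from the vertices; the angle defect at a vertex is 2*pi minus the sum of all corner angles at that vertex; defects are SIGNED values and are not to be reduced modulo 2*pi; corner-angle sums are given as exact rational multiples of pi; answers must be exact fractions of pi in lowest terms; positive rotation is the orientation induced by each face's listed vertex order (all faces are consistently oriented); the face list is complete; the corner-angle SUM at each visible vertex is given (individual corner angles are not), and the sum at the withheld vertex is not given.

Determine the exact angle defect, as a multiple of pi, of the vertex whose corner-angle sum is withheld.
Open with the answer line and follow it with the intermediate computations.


Answer: defect(P0) = pi/3

V = 6, E = 12, F = 8; chi = V - E + F = 2
Gauss-Bonnet: total defect = 2*pi*chi = 4*pi; visible defects sum to (11/3)*pi


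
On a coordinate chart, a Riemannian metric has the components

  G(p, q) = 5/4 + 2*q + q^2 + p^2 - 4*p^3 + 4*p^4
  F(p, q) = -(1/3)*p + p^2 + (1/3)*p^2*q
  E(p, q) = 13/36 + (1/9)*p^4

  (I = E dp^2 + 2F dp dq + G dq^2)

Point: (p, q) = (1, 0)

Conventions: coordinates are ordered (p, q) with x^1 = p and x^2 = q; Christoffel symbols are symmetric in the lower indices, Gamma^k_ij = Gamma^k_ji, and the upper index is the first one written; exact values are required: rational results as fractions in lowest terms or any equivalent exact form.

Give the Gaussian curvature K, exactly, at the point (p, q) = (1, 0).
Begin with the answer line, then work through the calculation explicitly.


Answer: K = -116976/7921

E = 17/36, F = 2/3, G = 9/4, EG - F^2 = 89/144 at the point
E_p = 4/9, E_q = 0, F_p = 5/3, F_q = 1/3, G_p = 6, G_q = 2
E_qq = 0, F_pq = 2/3, G_pp = 26
Using the Brioschi determinant formula for K from the metric derivatives:
M1 = [[-E_qq/2 + F_pq - G_pp/2, E_p/2, F_p - E_q/2], [F_q - G_p/2, E, F], [G_q/2, F, G]] = [[-37/3, 2/9, 5/3], [-8/3, 17/36, 2/3], [1, 2/3, 9/4]]; det M1 = -4273/432
M2 = [[0, E_q/2, G_p/2], [E_q/2, E, F], [G_p/2, F, G]] = [[0, 0, 3], [0, 17/36, 2/3], [3, 2/3, 9/4]]; det M2 = -17/4
det M1 - det M2 = -2437/432; K = -2437/432 / (89/144)^2 = -116976/7921


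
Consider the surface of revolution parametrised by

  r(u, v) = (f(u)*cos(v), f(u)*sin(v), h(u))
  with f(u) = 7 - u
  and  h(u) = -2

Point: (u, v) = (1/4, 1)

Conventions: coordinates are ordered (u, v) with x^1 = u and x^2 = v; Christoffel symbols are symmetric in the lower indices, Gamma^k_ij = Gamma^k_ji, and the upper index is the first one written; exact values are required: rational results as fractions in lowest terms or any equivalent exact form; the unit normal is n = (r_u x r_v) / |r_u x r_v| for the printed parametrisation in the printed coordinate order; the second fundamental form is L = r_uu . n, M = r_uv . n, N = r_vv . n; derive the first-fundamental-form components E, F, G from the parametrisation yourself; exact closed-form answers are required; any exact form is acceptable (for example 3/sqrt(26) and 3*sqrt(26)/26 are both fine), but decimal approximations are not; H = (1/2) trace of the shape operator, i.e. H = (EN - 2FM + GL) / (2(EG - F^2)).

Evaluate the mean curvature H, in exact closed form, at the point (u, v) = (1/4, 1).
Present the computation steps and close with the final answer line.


f = 27/4, f' = -1, f'' = 0, h' = 0, h'' = 0
E = 1, F = 0, G = 729/16; answer radicand W^2 = 1
unnormalised second-form numerators: l = 0, m = 0, n = 0; L = l/sqrt(1), and similarly M = m/sqrt(W^2), N = n/sqrt(W^2)
H = (E*n - 2*F*m + G*l) / (2*(EG - F^2)*sqrt(W^2)); E*n - 2*F*m + G*l = 0, EG - F^2 = 729/16, so H = (0)/sqrt(1)

Answer: H = 0


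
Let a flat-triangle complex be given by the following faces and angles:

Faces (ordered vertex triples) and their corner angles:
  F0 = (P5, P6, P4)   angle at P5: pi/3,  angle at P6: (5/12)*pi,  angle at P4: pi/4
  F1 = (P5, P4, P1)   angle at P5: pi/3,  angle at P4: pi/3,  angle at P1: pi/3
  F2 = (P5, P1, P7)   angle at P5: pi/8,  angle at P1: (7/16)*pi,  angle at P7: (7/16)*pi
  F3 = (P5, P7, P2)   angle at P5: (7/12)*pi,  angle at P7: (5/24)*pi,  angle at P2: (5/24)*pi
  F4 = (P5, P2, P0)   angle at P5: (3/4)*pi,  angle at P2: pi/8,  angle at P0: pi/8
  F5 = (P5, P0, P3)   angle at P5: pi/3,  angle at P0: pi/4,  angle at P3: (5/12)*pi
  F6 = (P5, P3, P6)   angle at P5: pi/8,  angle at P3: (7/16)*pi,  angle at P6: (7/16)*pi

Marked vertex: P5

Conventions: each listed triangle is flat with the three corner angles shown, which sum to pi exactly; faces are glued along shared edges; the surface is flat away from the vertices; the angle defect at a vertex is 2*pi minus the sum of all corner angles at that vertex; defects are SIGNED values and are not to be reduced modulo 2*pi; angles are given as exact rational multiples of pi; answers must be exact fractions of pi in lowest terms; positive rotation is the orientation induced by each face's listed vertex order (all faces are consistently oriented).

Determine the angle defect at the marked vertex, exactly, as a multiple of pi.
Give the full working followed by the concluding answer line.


Sum of corner angles at P5: (31/12)*pi
defect = 2*pi - (31/12)*pi

Answer: defect(P5) = (-7/12)*pi


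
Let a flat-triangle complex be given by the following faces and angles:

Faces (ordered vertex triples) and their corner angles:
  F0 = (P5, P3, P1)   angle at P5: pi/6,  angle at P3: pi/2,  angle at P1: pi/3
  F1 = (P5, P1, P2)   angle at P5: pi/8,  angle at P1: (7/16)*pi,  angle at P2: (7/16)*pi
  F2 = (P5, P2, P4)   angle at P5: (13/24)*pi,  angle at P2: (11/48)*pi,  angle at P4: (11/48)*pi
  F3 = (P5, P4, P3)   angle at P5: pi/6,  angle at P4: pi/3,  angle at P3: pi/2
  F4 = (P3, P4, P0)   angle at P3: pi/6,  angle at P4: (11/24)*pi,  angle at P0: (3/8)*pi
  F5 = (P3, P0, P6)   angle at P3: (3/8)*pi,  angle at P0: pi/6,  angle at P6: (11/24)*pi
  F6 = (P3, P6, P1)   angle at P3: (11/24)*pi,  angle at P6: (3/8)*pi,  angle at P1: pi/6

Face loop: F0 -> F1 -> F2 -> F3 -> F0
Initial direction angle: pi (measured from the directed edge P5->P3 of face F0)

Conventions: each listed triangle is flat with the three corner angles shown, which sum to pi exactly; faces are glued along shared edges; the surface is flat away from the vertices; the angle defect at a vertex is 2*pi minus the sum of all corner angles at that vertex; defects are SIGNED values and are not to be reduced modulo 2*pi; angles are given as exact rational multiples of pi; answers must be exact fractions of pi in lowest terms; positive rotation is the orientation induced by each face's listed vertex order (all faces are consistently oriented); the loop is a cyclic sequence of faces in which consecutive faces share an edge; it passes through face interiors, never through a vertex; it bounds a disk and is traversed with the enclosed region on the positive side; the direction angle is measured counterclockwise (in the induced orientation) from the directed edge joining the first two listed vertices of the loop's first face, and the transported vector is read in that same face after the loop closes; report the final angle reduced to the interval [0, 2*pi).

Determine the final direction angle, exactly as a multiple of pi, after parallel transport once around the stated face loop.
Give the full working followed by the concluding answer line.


enclosed vertex P5: corner angles sum to pi, defect = 2*pi - pi = pi
final direction = starting direction + enclosed defect total, reduced mod 2*pi (induced orientation)
final angle = pi + pi = 0 (mod 2*pi)

Answer: final direction angle = 0


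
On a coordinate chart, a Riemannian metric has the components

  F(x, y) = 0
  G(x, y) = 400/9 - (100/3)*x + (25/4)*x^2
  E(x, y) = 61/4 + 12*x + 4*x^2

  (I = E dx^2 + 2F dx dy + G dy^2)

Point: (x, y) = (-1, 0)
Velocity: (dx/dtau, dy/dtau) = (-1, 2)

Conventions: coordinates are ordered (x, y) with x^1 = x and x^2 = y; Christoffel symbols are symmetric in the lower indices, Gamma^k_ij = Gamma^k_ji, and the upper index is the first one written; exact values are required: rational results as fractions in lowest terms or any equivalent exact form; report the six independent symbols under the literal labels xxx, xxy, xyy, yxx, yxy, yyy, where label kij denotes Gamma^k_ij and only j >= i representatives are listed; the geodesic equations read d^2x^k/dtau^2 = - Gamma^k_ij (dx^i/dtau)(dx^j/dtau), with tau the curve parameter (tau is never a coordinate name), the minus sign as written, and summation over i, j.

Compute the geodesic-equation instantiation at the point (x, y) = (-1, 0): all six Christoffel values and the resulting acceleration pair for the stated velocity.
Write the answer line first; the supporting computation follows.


Answer: Gamma_xxx = 8/29, Gamma_xxy = 0, Gamma_xyy = 275/87, Gamma_yxx = 0, Gamma_yxy = -3/11, Gamma_yyy = 0; accelerations (d^2x/dtau^2, d^2y/dtau^2) = (-1124/87, -12/11)

E = 29/4, F = 0, G = 3025/36 at the point
E_x = 4, E_y = 0, F_x = 0, F_y = 0, G_x = -275/6, G_y = 0
EG - F^2 = 87725/144;  g^inv = (144/87725) * [[3025/36, 0], [0, 29/4]]
first-kind symbols [ij,l] = (1/2)(d_i g_jl + d_j g_il - d_l g_ij): [xx,x] = E_x/2 = 2, [xx,y] = F_x - E_y/2 = 0, [xy,x] = E_y/2 = 0, [xy,y] = G_x/2 = -275/12, [yy,x] = F_y - G_x/2 = 275/12, [yy,y] = G_y/2 = 0
Gamma^x_ij = (G*[ij,x] - F*[ij,y])/(EG - F^2), Gamma^y_ij = (E*[ij,y] - F*[ij,x])/(EG - F^2)
Gamma_xxx = 8/29, Gamma_xxy = 0, Gamma_xyy = 275/87, Gamma_yxx = 0, Gamma_yxy = -3/11, Gamma_yyy = 0
d^2x/dtau^2 = -(Gamma_xxx*(-1)^2 + 2*Gamma_xxy*(-1)*(2) + Gamma_xyy*(2)^2) = -1124/87
d^2y/dtau^2 = -(Gamma_yxx*(-1)^2 + 2*Gamma_yxy*(-1)*(2) + Gamma_yyy*(2)^2) = -12/11


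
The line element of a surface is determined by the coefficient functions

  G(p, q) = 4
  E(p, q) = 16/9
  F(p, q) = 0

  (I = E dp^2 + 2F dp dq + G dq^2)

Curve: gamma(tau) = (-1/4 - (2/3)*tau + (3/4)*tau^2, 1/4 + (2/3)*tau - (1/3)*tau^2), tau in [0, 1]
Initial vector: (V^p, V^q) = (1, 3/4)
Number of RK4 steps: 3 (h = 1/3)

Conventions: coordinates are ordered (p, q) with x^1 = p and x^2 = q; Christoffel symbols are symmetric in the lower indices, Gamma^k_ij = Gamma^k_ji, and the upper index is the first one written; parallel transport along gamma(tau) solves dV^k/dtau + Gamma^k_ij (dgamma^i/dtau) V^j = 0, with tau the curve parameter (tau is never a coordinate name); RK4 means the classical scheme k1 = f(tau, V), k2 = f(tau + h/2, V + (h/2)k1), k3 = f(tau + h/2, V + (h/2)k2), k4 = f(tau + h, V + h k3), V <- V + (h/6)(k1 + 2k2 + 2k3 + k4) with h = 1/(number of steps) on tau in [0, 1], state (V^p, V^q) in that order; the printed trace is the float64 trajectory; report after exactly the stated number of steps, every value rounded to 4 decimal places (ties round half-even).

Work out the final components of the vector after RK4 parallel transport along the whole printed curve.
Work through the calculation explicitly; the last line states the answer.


gamma'(tau) = (-2/3 + (3/2)*tau, 2/3 - (2/3)*tau); f(tau, V)^k = -Gamma^k_ij(gamma(tau)) gamma'^i(tau) V^j; h = 1/3; intermediate values shown to 6 dp
curve data and Christoffel symbols at the stage parameters:
  tau = 0.000000: gamma = (-0.250000, 0.250000), gamma' = (-0.666667, 0.666667); Gamma_ppp = 0.000000, Gamma_ppq = 0.000000, Gamma_pqq = 0.000000, Gamma_qpp = 0.000000, Gamma_qpq = 0.000000, Gamma_qqq = 0.000000
  tau = 0.166667: gamma = (-0.340278, 0.351852), gamma' = (-0.416667, 0.555556); Gamma_ppp = 0.000000, Gamma_ppq = 0.000000, Gamma_pqq = 0.000000, Gamma_qpp = 0.000000, Gamma_qpq = 0.000000, Gamma_qqq = 0.000000
  tau = 0.333333: gamma = (-0.388889, 0.435185), gamma' = (-0.166667, 0.444444); Gamma_ppp = 0.000000, Gamma_ppq = 0.000000, Gamma_pqq = 0.000000, Gamma_qpp = 0.000000, Gamma_qpq = 0.000000, Gamma_qqq = 0.000000
  tau = 0.500000: gamma = (-0.395833, 0.500000), gamma' = (0.083333, 0.333333); Gamma_ppp = 0.000000, Gamma_ppq = 0.000000, Gamma_pqq = 0.000000, Gamma_qpp = 0.000000, Gamma_qpq = 0.000000, Gamma_qqq = 0.000000
  tau = 0.666667: gamma = (-0.361111, 0.546296), gamma' = (0.333333, 0.222222); Gamma_ppp = 0.000000, Gamma_ppq = 0.000000, Gamma_pqq = 0.000000, Gamma_qpp = 0.000000, Gamma_qpq = 0.000000, Gamma_qqq = 0.000000
  tau = 0.833333: gamma = (-0.284722, 0.574074), gamma' = (0.583333, 0.111111); Gamma_ppp = 0.000000, Gamma_ppq = 0.000000, Gamma_pqq = 0.000000, Gamma_qpp = 0.000000, Gamma_qpq = 0.000000, Gamma_qqq = 0.000000
  tau = 1.000000: gamma = (-0.166667, 0.583333), gamma' = (0.833333, 0.000000); Gamma_ppp = 0.000000, Gamma_ppq = 0.000000, Gamma_pqq = 0.000000, Gamma_qpp = 0.000000, Gamma_qpq = 0.000000, Gamma_qqq = 0.000000
step 0: V^p = 1.0000, V^q = 0.7500
step 1: k1 = (0.000000, 0.000000), k2 = (0.000000, 0.000000), k3 = (0.000000, 0.000000), k4 = (0.000000, 0.000000); V <- V + (h/6)(k1 + 2k2 + 2k3 + k4): V^p = 1.0000, V^q = 0.7500
step 2: k1 = (0.000000, 0.000000), k2 = (0.000000, 0.000000), k3 = (0.000000, 0.000000), k4 = (0.000000, 0.000000); V <- V + (h/6)(k1 + 2k2 + 2k3 + k4): V^p = 1.0000, V^q = 0.7500
step 3: k1 = (0.000000, 0.000000), k2 = (0.000000, 0.000000), k3 = (0.000000, 0.000000), k4 = (0.000000, 0.000000); V <- V + (h/6)(k1 + 2k2 + 2k3 + k4): V^p = 1.0000, V^q = 0.7500

Answer: V^p = 1.0000, V^q = 0.7500


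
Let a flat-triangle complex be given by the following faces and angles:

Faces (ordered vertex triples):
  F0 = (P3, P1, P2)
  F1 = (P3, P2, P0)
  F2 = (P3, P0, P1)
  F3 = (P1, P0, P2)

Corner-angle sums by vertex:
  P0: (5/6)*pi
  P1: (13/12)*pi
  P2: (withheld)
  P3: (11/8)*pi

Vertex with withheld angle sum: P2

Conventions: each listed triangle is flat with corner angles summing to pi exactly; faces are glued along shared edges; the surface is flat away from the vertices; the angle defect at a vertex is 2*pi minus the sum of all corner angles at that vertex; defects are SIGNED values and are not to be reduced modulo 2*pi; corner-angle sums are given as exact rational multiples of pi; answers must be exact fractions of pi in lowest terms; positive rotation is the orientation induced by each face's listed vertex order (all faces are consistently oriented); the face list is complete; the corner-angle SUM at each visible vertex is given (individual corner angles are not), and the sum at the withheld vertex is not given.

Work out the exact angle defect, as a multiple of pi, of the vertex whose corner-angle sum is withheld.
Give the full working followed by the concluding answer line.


V = 4, E = 6, F = 4; chi = V - E + F = 2
Gauss-Bonnet: total defect = 2*pi*chi = 4*pi; visible defects sum to (65/24)*pi

Answer: defect(P2) = (31/24)*pi


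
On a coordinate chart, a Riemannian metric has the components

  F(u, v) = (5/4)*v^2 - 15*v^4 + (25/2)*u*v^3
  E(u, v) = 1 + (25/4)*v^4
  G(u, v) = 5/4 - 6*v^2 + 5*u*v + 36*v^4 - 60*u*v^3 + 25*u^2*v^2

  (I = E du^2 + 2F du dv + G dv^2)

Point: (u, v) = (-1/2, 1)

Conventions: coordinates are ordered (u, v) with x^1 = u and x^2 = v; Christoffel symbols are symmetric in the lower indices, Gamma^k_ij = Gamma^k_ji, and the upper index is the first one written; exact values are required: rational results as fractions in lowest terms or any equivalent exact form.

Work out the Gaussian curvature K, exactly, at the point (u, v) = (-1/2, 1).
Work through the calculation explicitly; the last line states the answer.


E = 29/4, F = -20, G = 65, EG - F^2 = 285/4 at the point
E_u = 0, E_v = 25, F_u = 25/2, F_v = -305/4, G_u = -80, G_v = 232
E_vv = 75, F_uv = 75/2, G_uu = 50
Brioschi: K = (det M1 - det M2) / (EG - F^2)^2 with the standard first/second-derivative matrices M1, M2.
M1 = [[-E_vv/2 + F_uv - G_uu/2, E_u/2, F_u - E_v/2], [F_v - G_u/2, E, F], [G_v/2, F, G]] = [[-25, 0, 0], [-145/4, 29/4, -20], [116, -20, 65]]; det M1 = -7125/4
M2 = [[0, E_v/2, G_u/2], [E_v/2, E, F], [G_u/2, F, G]] = [[0, 25/2, -40], [25/2, 29/4, -20], [-40, -20, 65]]; det M2 = -7025/4
det M1 - det M2 = -25; K = -25 / (285/4)^2 = -16/3249

Answer: K = -16/3249


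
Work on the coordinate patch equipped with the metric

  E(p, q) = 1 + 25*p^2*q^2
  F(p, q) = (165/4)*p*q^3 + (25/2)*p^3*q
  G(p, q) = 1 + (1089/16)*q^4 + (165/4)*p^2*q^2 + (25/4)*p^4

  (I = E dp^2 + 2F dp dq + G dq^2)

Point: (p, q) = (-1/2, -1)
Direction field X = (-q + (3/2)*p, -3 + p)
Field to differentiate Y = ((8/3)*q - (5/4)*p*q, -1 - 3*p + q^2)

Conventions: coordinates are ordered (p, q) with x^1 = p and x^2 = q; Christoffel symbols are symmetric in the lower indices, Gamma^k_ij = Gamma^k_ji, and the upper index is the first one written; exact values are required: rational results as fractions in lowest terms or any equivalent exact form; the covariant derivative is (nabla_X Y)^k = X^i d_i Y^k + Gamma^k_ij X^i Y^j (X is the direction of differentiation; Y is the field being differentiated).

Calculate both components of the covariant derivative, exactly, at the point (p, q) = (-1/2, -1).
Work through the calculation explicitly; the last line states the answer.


E = 29/4, F = 355/16, G = 5105/64 at the point
E_p = -25, E_q = -25/2, F_p = -405/8, F_q = -1015/16, G_p = -355/8, G_q = -2343/8
EG - F^2 = 5505/64;  g^inv = (64/5505) * [[5105/64, -355/16], [-355/16, 29/4]]
first-kind symbols [ij,l] = (1/2)(d_i g_jl + d_j g_il - d_l g_ij): [pp,p] = E_p/2 = -25/2, [pp,q] = F_p - E_q/2 = -355/8, [pq,p] = E_q/2 = -25/4, [pq,q] = G_p/2 = -355/16, [qq,p] = F_q - G_p/2 = -165/4, [qq,q] = G_q/2 = -2343/16
Gamma^p_ij = (G*[ij,p] - F*[ij,q])/(EG - F^2), Gamma^q_ij = (E*[ij,q] - F*[ij,p])/(EG - F^2)
Gamma_ppp = -160/1101, Gamma_ppq = -80/1101, Gamma_pqq = -176/367, Gamma_qpp = -568/1101, Gamma_qpq = -284/1101, Gamma_qqq = -3124/1835
X = (1/4, -7/2), Y = (-79/24, 3/2) at the point

Answer: (nabla_X Y)^p = -83107/8808, (nabla_X Y)^q = 276217/22020
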